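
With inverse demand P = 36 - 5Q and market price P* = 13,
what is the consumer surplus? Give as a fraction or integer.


Maximum willingness to pay (at Q=0): P_max = 36
Quantity demanded at P* = 13:
Q* = (36 - 13)/5 = 23/5
CS = (1/2) * Q* * (P_max - P*)
CS = (1/2) * 23/5 * (36 - 13)
CS = (1/2) * 23/5 * 23 = 529/10

529/10


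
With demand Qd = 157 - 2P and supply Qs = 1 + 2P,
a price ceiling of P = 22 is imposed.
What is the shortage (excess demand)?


At P = 22:
Qd = 157 - 2*22 = 113
Qs = 1 + 2*22 = 45
Shortage = Qd - Qs = 113 - 45 = 68

68


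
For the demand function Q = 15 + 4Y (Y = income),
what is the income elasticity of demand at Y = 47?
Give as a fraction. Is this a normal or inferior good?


dQ/dY = 4
At Y = 47: Q = 15 + 4*47 = 203
Ey = (dQ/dY)(Y/Q) = 4 * 47 / 203 = 188/203
Since Ey > 0, this is a normal good.

188/203 (normal good)


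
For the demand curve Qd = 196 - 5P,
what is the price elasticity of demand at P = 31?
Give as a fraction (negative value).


dQ/dP = -5
At P = 31: Q = 196 - 5*31 = 41
E = (dQ/dP)(P/Q) = (-5)(31/41) = -155/41

-155/41


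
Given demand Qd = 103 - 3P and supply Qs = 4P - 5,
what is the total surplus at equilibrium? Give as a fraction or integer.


Find equilibrium: 103 - 3P = 4P - 5
103 + 5 = 7P
P* = 108/7 = 108/7
Q* = 4*108/7 - 5 = 397/7
Inverse demand: P = 103/3 - Q/3, so P_max = 103/3
Inverse supply: P = 5/4 + Q/4, so P_min = 5/4
CS = (1/2) * 397/7 * (103/3 - 108/7) = 157609/294
PS = (1/2) * 397/7 * (108/7 - 5/4) = 157609/392
TS = CS + PS = 157609/294 + 157609/392 = 157609/168

157609/168


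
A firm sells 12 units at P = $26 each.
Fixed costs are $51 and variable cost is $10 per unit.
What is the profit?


Total Revenue = P * Q = 26 * 12 = $312
Total Cost = FC + VC*Q = 51 + 10*12 = $171
Profit = TR - TC = 312 - 171 = $141

$141


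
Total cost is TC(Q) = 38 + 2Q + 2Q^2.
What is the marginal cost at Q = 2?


MC = dTC/dQ = 2 + 2*2*Q
At Q = 2:
MC = 2 + 4*2
MC = 2 + 8 = 10

10


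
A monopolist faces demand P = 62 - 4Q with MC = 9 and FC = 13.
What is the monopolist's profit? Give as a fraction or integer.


MR = MC: 62 - 8Q = 9
Q* = 53/8
P* = 62 - 4*53/8 = 71/2
Profit = (P* - MC)*Q* - FC
= (71/2 - 9)*53/8 - 13
= 53/2*53/8 - 13
= 2809/16 - 13 = 2601/16

2601/16


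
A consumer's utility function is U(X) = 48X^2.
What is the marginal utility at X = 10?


MU = dU/dX = 48*2*X^(2-1)
MU = 96*X^1
At X = 10:
MU = 96 * 10^1
MU = 96 * 10 = 960

960


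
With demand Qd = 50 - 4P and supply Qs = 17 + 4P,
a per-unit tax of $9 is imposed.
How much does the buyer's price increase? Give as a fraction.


With a per-unit tax, the buyer's price increase depends on relative slopes.
Supply slope: d = 4, Demand slope: b = 4
Buyer's price increase = d * tax / (b + d)
= 4 * 9 / (4 + 4)
= 36 / 8 = 9/2

9/2


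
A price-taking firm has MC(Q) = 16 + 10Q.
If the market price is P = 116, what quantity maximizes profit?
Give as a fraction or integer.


In perfect competition, profit is maximized where P = MC.
116 = 16 + 10Q
100 = 10Q
Q* = 100/10 = 10

10


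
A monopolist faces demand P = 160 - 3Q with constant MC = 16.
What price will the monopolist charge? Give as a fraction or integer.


MR = 160 - 6Q
Set MR = MC: 160 - 6Q = 16
Q* = 24
Substitute into demand:
P* = 160 - 3*24 = 88

88


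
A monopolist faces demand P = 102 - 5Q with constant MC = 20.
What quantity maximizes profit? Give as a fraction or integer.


TR = P*Q = (102 - 5Q)Q = 102Q - 5Q^2
MR = dTR/dQ = 102 - 10Q
Set MR = MC:
102 - 10Q = 20
82 = 10Q
Q* = 82/10 = 41/5

41/5


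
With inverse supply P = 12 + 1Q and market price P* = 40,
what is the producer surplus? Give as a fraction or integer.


Minimum supply price (at Q=0): P_min = 12
Quantity supplied at P* = 40:
Q* = (40 - 12)/1 = 28
PS = (1/2) * Q* * (P* - P_min)
PS = (1/2) * 28 * (40 - 12)
PS = (1/2) * 28 * 28 = 392

392


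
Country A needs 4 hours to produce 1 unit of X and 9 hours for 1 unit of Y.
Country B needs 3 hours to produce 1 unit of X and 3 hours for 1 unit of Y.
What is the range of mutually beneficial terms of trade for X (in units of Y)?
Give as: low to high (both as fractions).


Opportunity cost of X for Country A = hours_X / hours_Y = 4/9 = 4/9 units of Y
Opportunity cost of X for Country B = hours_X / hours_Y = 3/3 = 1 units of Y
Terms of trade must be between the two opportunity costs.
Range: 4/9 to 1

4/9 to 1


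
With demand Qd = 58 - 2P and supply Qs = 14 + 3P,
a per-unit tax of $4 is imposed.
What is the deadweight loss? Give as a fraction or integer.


Pre-tax equilibrium quantity: Q* = 202/5
Post-tax equilibrium quantity: Q_tax = 178/5
Reduction in quantity: Q* - Q_tax = 24/5
DWL = (1/2) * tax * (Q* - Q_tax)
DWL = (1/2) * 4 * 24/5 = 48/5

48/5


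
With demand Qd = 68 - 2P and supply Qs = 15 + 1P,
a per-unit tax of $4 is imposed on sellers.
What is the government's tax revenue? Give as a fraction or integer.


With tax on sellers, new supply: Qs' = 15 + 1(P - 4)
= 11 + 1P
New equilibrium quantity:
Q_new = 30
Tax revenue = tax * Q_new = 4 * 30 = 120

120


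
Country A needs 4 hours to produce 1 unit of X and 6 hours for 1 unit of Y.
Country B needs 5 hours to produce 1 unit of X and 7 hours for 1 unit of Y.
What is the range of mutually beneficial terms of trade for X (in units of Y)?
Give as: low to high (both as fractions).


Opportunity cost of X for Country A = hours_X / hours_Y = 4/6 = 2/3 units of Y
Opportunity cost of X for Country B = hours_X / hours_Y = 5/7 = 5/7 units of Y
Terms of trade must be between the two opportunity costs.
Range: 2/3 to 5/7

2/3 to 5/7


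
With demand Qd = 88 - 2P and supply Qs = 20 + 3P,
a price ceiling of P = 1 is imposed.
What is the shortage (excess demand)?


At P = 1:
Qd = 88 - 2*1 = 86
Qs = 20 + 3*1 = 23
Shortage = Qd - Qs = 86 - 23 = 63

63


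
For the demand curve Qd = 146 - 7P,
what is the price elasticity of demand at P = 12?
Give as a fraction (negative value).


dQ/dP = -7
At P = 12: Q = 146 - 7*12 = 62
E = (dQ/dP)(P/Q) = (-7)(12/62) = -42/31

-42/31


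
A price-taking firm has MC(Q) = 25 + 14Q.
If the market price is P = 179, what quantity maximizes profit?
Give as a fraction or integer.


In perfect competition, profit is maximized where P = MC.
179 = 25 + 14Q
154 = 14Q
Q* = 154/14 = 11

11


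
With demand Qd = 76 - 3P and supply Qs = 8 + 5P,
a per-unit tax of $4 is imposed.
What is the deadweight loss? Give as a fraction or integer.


Pre-tax equilibrium quantity: Q* = 101/2
Post-tax equilibrium quantity: Q_tax = 43
Reduction in quantity: Q* - Q_tax = 15/2
DWL = (1/2) * tax * (Q* - Q_tax)
DWL = (1/2) * 4 * 15/2 = 15

15


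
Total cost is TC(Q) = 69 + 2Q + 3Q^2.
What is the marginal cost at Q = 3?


MC = dTC/dQ = 2 + 2*3*Q
At Q = 3:
MC = 2 + 6*3
MC = 2 + 18 = 20

20


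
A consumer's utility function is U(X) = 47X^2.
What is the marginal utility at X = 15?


MU = dU/dX = 47*2*X^(2-1)
MU = 94*X^1
At X = 15:
MU = 94 * 15^1
MU = 94 * 15 = 1410

1410


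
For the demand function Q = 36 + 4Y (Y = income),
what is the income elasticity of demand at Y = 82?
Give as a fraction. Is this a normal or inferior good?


dQ/dY = 4
At Y = 82: Q = 36 + 4*82 = 364
Ey = (dQ/dY)(Y/Q) = 4 * 82 / 364 = 82/91
Since Ey > 0, this is a normal good.

82/91 (normal good)


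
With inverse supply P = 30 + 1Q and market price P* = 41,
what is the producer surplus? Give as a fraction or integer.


Minimum supply price (at Q=0): P_min = 30
Quantity supplied at P* = 41:
Q* = (41 - 30)/1 = 11
PS = (1/2) * Q* * (P* - P_min)
PS = (1/2) * 11 * (41 - 30)
PS = (1/2) * 11 * 11 = 121/2

121/2


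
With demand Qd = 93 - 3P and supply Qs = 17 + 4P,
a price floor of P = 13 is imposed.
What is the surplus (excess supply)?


At P = 13:
Qd = 93 - 3*13 = 54
Qs = 17 + 4*13 = 69
Surplus = Qs - Qd = 69 - 54 = 15

15


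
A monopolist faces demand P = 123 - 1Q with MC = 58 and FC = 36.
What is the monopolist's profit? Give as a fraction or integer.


MR = MC: 123 - 2Q = 58
Q* = 65/2
P* = 123 - 1*65/2 = 181/2
Profit = (P* - MC)*Q* - FC
= (181/2 - 58)*65/2 - 36
= 65/2*65/2 - 36
= 4225/4 - 36 = 4081/4

4081/4


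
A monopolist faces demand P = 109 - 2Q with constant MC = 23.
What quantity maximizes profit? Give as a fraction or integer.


TR = P*Q = (109 - 2Q)Q = 109Q - 2Q^2
MR = dTR/dQ = 109 - 4Q
Set MR = MC:
109 - 4Q = 23
86 = 4Q
Q* = 86/4 = 43/2

43/2


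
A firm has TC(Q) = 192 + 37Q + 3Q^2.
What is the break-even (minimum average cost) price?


AC(Q) = 192/Q + 37 + 3Q
To minimize: dAC/dQ = -192/Q^2 + 3 = 0
Q^2 = 192/3 = 64
Q* = 8
Min AC = 192/8 + 37 + 3*8
Min AC = 24 + 37 + 24 = 85

85


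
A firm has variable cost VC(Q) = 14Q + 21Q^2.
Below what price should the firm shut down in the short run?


AVC(Q) = VC(Q)/Q = 14 + 21Q
AVC is increasing in Q, so minimum AVC is at Q -> 0+.
Min AVC = 14
The firm should shut down if P < 14.

14


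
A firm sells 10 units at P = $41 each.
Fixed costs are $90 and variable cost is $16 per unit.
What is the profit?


Total Revenue = P * Q = 41 * 10 = $410
Total Cost = FC + VC*Q = 90 + 16*10 = $250
Profit = TR - TC = 410 - 250 = $160

$160


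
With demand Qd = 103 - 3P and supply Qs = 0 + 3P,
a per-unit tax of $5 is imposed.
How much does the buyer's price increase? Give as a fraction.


With a per-unit tax, the buyer's price increase depends on relative slopes.
Supply slope: d = 3, Demand slope: b = 3
Buyer's price increase = d * tax / (b + d)
= 3 * 5 / (3 + 3)
= 15 / 6 = 5/2

5/2


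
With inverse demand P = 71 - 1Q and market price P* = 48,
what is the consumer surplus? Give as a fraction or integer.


Maximum willingness to pay (at Q=0): P_max = 71
Quantity demanded at P* = 48:
Q* = (71 - 48)/1 = 23
CS = (1/2) * Q* * (P_max - P*)
CS = (1/2) * 23 * (71 - 48)
CS = (1/2) * 23 * 23 = 529/2

529/2


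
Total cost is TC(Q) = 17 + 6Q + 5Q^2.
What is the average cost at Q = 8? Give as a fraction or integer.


TC(8) = 17 + 6*8 + 5*8^2
TC(8) = 17 + 48 + 320 = 385
AC = TC/Q = 385/8 = 385/8

385/8


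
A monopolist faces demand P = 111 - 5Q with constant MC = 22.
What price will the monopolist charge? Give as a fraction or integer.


MR = 111 - 10Q
Set MR = MC: 111 - 10Q = 22
Q* = 89/10
Substitute into demand:
P* = 111 - 5*89/10 = 133/2

133/2


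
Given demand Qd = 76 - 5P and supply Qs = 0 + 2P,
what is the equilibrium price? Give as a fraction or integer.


At equilibrium, Qd = Qs.
76 - 5P = 0 + 2P
76 - 0 = 5P + 2P
76 = 7P
P* = 76/7 = 76/7

76/7


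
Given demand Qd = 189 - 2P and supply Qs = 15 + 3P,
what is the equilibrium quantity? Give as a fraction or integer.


First find equilibrium price:
189 - 2P = 15 + 3P
P* = 174/5 = 174/5
Then substitute into demand:
Q* = 189 - 2 * 174/5 = 597/5

597/5


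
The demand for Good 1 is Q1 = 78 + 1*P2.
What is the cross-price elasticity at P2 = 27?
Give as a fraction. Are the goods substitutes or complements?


dQ1/dP2 = 1
At P2 = 27: Q1 = 78 + 1*27 = 105
Exy = (dQ1/dP2)(P2/Q1) = 1 * 27 / 105 = 9/35
Since Exy > 0, the goods are substitutes.

9/35 (substitutes)


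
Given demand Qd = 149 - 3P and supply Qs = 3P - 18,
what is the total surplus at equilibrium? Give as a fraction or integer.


Find equilibrium: 149 - 3P = 3P - 18
149 + 18 = 6P
P* = 167/6 = 167/6
Q* = 3*167/6 - 18 = 131/2
Inverse demand: P = 149/3 - Q/3, so P_max = 149/3
Inverse supply: P = 6 + Q/3, so P_min = 6
CS = (1/2) * 131/2 * (149/3 - 167/6) = 17161/24
PS = (1/2) * 131/2 * (167/6 - 6) = 17161/24
TS = CS + PS = 17161/24 + 17161/24 = 17161/12

17161/12


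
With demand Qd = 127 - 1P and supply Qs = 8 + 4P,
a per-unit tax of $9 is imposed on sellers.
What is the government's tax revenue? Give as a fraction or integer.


With tax on sellers, new supply: Qs' = 8 + 4(P - 9)
= 4P - 28
New equilibrium quantity:
Q_new = 96
Tax revenue = tax * Q_new = 9 * 96 = 864

864


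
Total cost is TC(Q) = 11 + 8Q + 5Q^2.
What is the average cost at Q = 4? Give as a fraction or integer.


TC(4) = 11 + 8*4 + 5*4^2
TC(4) = 11 + 32 + 80 = 123
AC = TC/Q = 123/4 = 123/4

123/4


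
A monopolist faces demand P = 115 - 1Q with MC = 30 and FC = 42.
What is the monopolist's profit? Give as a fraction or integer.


MR = MC: 115 - 2Q = 30
Q* = 85/2
P* = 115 - 1*85/2 = 145/2
Profit = (P* - MC)*Q* - FC
= (145/2 - 30)*85/2 - 42
= 85/2*85/2 - 42
= 7225/4 - 42 = 7057/4

7057/4


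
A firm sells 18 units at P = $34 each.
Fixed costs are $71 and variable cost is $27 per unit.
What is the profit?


Total Revenue = P * Q = 34 * 18 = $612
Total Cost = FC + VC*Q = 71 + 27*18 = $557
Profit = TR - TC = 612 - 557 = $55

$55


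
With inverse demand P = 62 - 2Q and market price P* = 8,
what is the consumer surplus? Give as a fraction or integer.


Maximum willingness to pay (at Q=0): P_max = 62
Quantity demanded at P* = 8:
Q* = (62 - 8)/2 = 27
CS = (1/2) * Q* * (P_max - P*)
CS = (1/2) * 27 * (62 - 8)
CS = (1/2) * 27 * 54 = 729

729


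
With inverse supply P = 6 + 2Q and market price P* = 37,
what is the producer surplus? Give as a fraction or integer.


Minimum supply price (at Q=0): P_min = 6
Quantity supplied at P* = 37:
Q* = (37 - 6)/2 = 31/2
PS = (1/2) * Q* * (P* - P_min)
PS = (1/2) * 31/2 * (37 - 6)
PS = (1/2) * 31/2 * 31 = 961/4

961/4


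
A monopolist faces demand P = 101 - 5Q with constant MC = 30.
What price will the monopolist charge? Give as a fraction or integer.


MR = 101 - 10Q
Set MR = MC: 101 - 10Q = 30
Q* = 71/10
Substitute into demand:
P* = 101 - 5*71/10 = 131/2

131/2


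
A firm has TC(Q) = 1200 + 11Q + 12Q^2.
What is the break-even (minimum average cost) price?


AC(Q) = 1200/Q + 11 + 12Q
To minimize: dAC/dQ = -1200/Q^2 + 12 = 0
Q^2 = 1200/12 = 100
Q* = 10
Min AC = 1200/10 + 11 + 12*10
Min AC = 120 + 11 + 120 = 251

251


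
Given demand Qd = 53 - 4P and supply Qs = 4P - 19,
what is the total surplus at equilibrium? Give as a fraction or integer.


Find equilibrium: 53 - 4P = 4P - 19
53 + 19 = 8P
P* = 72/8 = 9
Q* = 4*9 - 19 = 17
Inverse demand: P = 53/4 - Q/4, so P_max = 53/4
Inverse supply: P = 19/4 + Q/4, so P_min = 19/4
CS = (1/2) * 17 * (53/4 - 9) = 289/8
PS = (1/2) * 17 * (9 - 19/4) = 289/8
TS = CS + PS = 289/8 + 289/8 = 289/4

289/4


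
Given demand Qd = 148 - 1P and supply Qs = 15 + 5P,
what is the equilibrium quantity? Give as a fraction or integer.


First find equilibrium price:
148 - 1P = 15 + 5P
P* = 133/6 = 133/6
Then substitute into demand:
Q* = 148 - 1 * 133/6 = 755/6

755/6


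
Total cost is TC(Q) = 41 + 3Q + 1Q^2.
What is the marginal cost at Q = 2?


MC = dTC/dQ = 3 + 2*1*Q
At Q = 2:
MC = 3 + 2*2
MC = 3 + 4 = 7

7


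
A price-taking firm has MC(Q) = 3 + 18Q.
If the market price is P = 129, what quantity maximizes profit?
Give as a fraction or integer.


In perfect competition, profit is maximized where P = MC.
129 = 3 + 18Q
126 = 18Q
Q* = 126/18 = 7

7


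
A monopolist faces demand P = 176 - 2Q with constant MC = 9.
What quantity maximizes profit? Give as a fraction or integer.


TR = P*Q = (176 - 2Q)Q = 176Q - 2Q^2
MR = dTR/dQ = 176 - 4Q
Set MR = MC:
176 - 4Q = 9
167 = 4Q
Q* = 167/4 = 167/4

167/4


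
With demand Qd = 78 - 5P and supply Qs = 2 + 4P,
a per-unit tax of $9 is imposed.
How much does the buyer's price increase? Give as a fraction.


With a per-unit tax, the buyer's price increase depends on relative slopes.
Supply slope: d = 4, Demand slope: b = 5
Buyer's price increase = d * tax / (b + d)
= 4 * 9 / (5 + 4)
= 36 / 9 = 4

4


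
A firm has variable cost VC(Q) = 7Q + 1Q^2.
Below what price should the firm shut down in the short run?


AVC(Q) = VC(Q)/Q = 7 + 1Q
AVC is increasing in Q, so minimum AVC is at Q -> 0+.
Min AVC = 7
The firm should shut down if P < 7.

7


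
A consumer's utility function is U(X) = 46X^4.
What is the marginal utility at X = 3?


MU = dU/dX = 46*4*X^(4-1)
MU = 184*X^3
At X = 3:
MU = 184 * 3^3
MU = 184 * 27 = 4968

4968


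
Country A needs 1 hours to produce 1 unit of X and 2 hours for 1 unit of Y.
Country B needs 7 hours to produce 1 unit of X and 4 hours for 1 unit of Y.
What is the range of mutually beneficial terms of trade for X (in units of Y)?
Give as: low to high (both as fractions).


Opportunity cost of X for Country A = hours_X / hours_Y = 1/2 = 1/2 units of Y
Opportunity cost of X for Country B = hours_X / hours_Y = 7/4 = 7/4 units of Y
Terms of trade must be between the two opportunity costs.
Range: 1/2 to 7/4

1/2 to 7/4


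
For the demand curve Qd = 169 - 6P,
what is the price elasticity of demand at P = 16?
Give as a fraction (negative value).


dQ/dP = -6
At P = 16: Q = 169 - 6*16 = 73
E = (dQ/dP)(P/Q) = (-6)(16/73) = -96/73

-96/73


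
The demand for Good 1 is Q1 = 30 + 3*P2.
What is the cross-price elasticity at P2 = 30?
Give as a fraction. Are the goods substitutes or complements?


dQ1/dP2 = 3
At P2 = 30: Q1 = 30 + 3*30 = 120
Exy = (dQ1/dP2)(P2/Q1) = 3 * 30 / 120 = 3/4
Since Exy > 0, the goods are substitutes.

3/4 (substitutes)


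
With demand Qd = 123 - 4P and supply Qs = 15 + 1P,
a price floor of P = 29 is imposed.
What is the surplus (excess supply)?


At P = 29:
Qd = 123 - 4*29 = 7
Qs = 15 + 1*29 = 44
Surplus = Qs - Qd = 44 - 7 = 37

37


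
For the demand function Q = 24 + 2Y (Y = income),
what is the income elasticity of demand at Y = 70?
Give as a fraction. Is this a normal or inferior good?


dQ/dY = 2
At Y = 70: Q = 24 + 2*70 = 164
Ey = (dQ/dY)(Y/Q) = 2 * 70 / 164 = 35/41
Since Ey > 0, this is a normal good.

35/41 (normal good)


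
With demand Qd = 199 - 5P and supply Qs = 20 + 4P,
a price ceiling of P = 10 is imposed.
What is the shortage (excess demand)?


At P = 10:
Qd = 199 - 5*10 = 149
Qs = 20 + 4*10 = 60
Shortage = Qd - Qs = 149 - 60 = 89

89


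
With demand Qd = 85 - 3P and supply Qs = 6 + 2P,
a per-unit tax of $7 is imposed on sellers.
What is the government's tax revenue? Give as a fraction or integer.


With tax on sellers, new supply: Qs' = 6 + 2(P - 7)
= 2P - 8
New equilibrium quantity:
Q_new = 146/5
Tax revenue = tax * Q_new = 7 * 146/5 = 1022/5

1022/5


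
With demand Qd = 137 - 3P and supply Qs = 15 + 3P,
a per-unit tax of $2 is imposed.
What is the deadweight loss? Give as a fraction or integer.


Pre-tax equilibrium quantity: Q* = 76
Post-tax equilibrium quantity: Q_tax = 73
Reduction in quantity: Q* - Q_tax = 3
DWL = (1/2) * tax * (Q* - Q_tax)
DWL = (1/2) * 2 * 3 = 3

3


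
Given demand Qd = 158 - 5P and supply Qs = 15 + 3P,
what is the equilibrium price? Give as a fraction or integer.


At equilibrium, Qd = Qs.
158 - 5P = 15 + 3P
158 - 15 = 5P + 3P
143 = 8P
P* = 143/8 = 143/8

143/8


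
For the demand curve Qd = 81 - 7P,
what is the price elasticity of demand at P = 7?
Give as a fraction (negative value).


dQ/dP = -7
At P = 7: Q = 81 - 7*7 = 32
E = (dQ/dP)(P/Q) = (-7)(7/32) = -49/32

-49/32


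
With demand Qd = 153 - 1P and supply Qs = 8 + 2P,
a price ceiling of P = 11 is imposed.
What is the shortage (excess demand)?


At P = 11:
Qd = 153 - 1*11 = 142
Qs = 8 + 2*11 = 30
Shortage = Qd - Qs = 142 - 30 = 112

112


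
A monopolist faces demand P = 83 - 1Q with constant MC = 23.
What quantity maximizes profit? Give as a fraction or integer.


TR = P*Q = (83 - 1Q)Q = 83Q - 1Q^2
MR = dTR/dQ = 83 - 2Q
Set MR = MC:
83 - 2Q = 23
60 = 2Q
Q* = 60/2 = 30

30


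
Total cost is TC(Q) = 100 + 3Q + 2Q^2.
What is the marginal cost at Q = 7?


MC = dTC/dQ = 3 + 2*2*Q
At Q = 7:
MC = 3 + 4*7
MC = 3 + 28 = 31

31


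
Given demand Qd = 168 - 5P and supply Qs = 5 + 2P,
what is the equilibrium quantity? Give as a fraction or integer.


First find equilibrium price:
168 - 5P = 5 + 2P
P* = 163/7 = 163/7
Then substitute into demand:
Q* = 168 - 5 * 163/7 = 361/7

361/7


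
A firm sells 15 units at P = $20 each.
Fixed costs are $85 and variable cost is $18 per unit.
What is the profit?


Total Revenue = P * Q = 20 * 15 = $300
Total Cost = FC + VC*Q = 85 + 18*15 = $355
Profit = TR - TC = 300 - 355 = $-55

$-55


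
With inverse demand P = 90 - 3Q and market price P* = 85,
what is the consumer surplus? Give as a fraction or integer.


Maximum willingness to pay (at Q=0): P_max = 90
Quantity demanded at P* = 85:
Q* = (90 - 85)/3 = 5/3
CS = (1/2) * Q* * (P_max - P*)
CS = (1/2) * 5/3 * (90 - 85)
CS = (1/2) * 5/3 * 5 = 25/6

25/6


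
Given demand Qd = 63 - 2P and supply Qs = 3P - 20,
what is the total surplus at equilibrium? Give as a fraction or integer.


Find equilibrium: 63 - 2P = 3P - 20
63 + 20 = 5P
P* = 83/5 = 83/5
Q* = 3*83/5 - 20 = 149/5
Inverse demand: P = 63/2 - Q/2, so P_max = 63/2
Inverse supply: P = 20/3 + Q/3, so P_min = 20/3
CS = (1/2) * 149/5 * (63/2 - 83/5) = 22201/100
PS = (1/2) * 149/5 * (83/5 - 20/3) = 22201/150
TS = CS + PS = 22201/100 + 22201/150 = 22201/60

22201/60


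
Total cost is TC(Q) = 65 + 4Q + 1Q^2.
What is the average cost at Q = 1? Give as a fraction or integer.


TC(1) = 65 + 4*1 + 1*1^2
TC(1) = 65 + 4 + 1 = 70
AC = TC/Q = 70/1 = 70

70


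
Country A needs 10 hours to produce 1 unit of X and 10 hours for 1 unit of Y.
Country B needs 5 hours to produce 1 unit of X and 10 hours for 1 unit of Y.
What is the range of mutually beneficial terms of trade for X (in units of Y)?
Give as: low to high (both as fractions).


Opportunity cost of X for Country A = hours_X / hours_Y = 10/10 = 1 units of Y
Opportunity cost of X for Country B = hours_X / hours_Y = 5/10 = 1/2 units of Y
Terms of trade must be between the two opportunity costs.
Range: 1/2 to 1

1/2 to 1


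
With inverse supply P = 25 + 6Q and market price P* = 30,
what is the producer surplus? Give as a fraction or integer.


Minimum supply price (at Q=0): P_min = 25
Quantity supplied at P* = 30:
Q* = (30 - 25)/6 = 5/6
PS = (1/2) * Q* * (P* - P_min)
PS = (1/2) * 5/6 * (30 - 25)
PS = (1/2) * 5/6 * 5 = 25/12

25/12


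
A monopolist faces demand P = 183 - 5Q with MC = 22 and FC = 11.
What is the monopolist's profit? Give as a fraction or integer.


MR = MC: 183 - 10Q = 22
Q* = 161/10
P* = 183 - 5*161/10 = 205/2
Profit = (P* - MC)*Q* - FC
= (205/2 - 22)*161/10 - 11
= 161/2*161/10 - 11
= 25921/20 - 11 = 25701/20

25701/20


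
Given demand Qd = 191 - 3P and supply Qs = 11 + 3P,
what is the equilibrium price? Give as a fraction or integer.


At equilibrium, Qd = Qs.
191 - 3P = 11 + 3P
191 - 11 = 3P + 3P
180 = 6P
P* = 180/6 = 30

30


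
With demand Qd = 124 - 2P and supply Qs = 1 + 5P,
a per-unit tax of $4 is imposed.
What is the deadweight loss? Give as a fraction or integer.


Pre-tax equilibrium quantity: Q* = 622/7
Post-tax equilibrium quantity: Q_tax = 582/7
Reduction in quantity: Q* - Q_tax = 40/7
DWL = (1/2) * tax * (Q* - Q_tax)
DWL = (1/2) * 4 * 40/7 = 80/7

80/7


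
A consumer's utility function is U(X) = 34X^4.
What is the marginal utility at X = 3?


MU = dU/dX = 34*4*X^(4-1)
MU = 136*X^3
At X = 3:
MU = 136 * 3^3
MU = 136 * 27 = 3672

3672


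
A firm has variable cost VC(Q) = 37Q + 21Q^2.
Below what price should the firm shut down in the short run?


AVC(Q) = VC(Q)/Q = 37 + 21Q
AVC is increasing in Q, so minimum AVC is at Q -> 0+.
Min AVC = 37
The firm should shut down if P < 37.

37


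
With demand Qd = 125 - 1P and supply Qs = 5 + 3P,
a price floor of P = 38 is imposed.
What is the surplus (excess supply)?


At P = 38:
Qd = 125 - 1*38 = 87
Qs = 5 + 3*38 = 119
Surplus = Qs - Qd = 119 - 87 = 32

32


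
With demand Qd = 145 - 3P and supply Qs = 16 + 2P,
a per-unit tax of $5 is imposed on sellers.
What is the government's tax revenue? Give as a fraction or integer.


With tax on sellers, new supply: Qs' = 16 + 2(P - 5)
= 6 + 2P
New equilibrium quantity:
Q_new = 308/5
Tax revenue = tax * Q_new = 5 * 308/5 = 308

308


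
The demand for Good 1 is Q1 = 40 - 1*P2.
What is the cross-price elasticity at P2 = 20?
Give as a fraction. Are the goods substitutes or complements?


dQ1/dP2 = -1
At P2 = 20: Q1 = 40 - 1*20 = 20
Exy = (dQ1/dP2)(P2/Q1) = -1 * 20 / 20 = -1
Since Exy < 0, the goods are complements.

-1 (complements)


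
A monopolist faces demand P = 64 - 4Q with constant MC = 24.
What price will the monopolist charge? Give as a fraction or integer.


MR = 64 - 8Q
Set MR = MC: 64 - 8Q = 24
Q* = 5
Substitute into demand:
P* = 64 - 4*5 = 44

44


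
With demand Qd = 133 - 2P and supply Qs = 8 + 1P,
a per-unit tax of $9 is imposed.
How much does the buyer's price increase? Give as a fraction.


With a per-unit tax, the buyer's price increase depends on relative slopes.
Supply slope: d = 1, Demand slope: b = 2
Buyer's price increase = d * tax / (b + d)
= 1 * 9 / (2 + 1)
= 9 / 3 = 3

3


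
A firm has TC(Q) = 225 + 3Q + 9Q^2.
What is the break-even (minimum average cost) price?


AC(Q) = 225/Q + 3 + 9Q
To minimize: dAC/dQ = -225/Q^2 + 9 = 0
Q^2 = 225/9 = 25
Q* = 5
Min AC = 225/5 + 3 + 9*5
Min AC = 45 + 3 + 45 = 93

93


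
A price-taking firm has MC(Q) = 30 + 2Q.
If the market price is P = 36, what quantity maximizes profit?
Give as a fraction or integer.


In perfect competition, profit is maximized where P = MC.
36 = 30 + 2Q
6 = 2Q
Q* = 6/2 = 3

3


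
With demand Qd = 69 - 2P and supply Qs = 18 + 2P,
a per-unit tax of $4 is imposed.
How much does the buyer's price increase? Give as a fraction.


With a per-unit tax, the buyer's price increase depends on relative slopes.
Supply slope: d = 2, Demand slope: b = 2
Buyer's price increase = d * tax / (b + d)
= 2 * 4 / (2 + 2)
= 8 / 4 = 2

2


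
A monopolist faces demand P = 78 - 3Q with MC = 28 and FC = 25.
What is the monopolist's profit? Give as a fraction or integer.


MR = MC: 78 - 6Q = 28
Q* = 25/3
P* = 78 - 3*25/3 = 53
Profit = (P* - MC)*Q* - FC
= (53 - 28)*25/3 - 25
= 25*25/3 - 25
= 625/3 - 25 = 550/3

550/3


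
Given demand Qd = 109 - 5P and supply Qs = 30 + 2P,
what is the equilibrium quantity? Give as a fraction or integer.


First find equilibrium price:
109 - 5P = 30 + 2P
P* = 79/7 = 79/7
Then substitute into demand:
Q* = 109 - 5 * 79/7 = 368/7

368/7


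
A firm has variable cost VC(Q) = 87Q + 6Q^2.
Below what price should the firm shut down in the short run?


AVC(Q) = VC(Q)/Q = 87 + 6Q
AVC is increasing in Q, so minimum AVC is at Q -> 0+.
Min AVC = 87
The firm should shut down if P < 87.

87


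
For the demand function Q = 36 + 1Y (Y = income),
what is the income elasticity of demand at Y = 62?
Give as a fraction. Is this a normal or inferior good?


dQ/dY = 1
At Y = 62: Q = 36 + 1*62 = 98
Ey = (dQ/dY)(Y/Q) = 1 * 62 / 98 = 31/49
Since Ey > 0, this is a normal good.

31/49 (normal good)


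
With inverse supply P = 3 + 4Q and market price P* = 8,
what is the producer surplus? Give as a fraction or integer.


Minimum supply price (at Q=0): P_min = 3
Quantity supplied at P* = 8:
Q* = (8 - 3)/4 = 5/4
PS = (1/2) * Q* * (P* - P_min)
PS = (1/2) * 5/4 * (8 - 3)
PS = (1/2) * 5/4 * 5 = 25/8

25/8


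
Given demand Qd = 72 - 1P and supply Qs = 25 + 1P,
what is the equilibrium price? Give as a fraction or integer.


At equilibrium, Qd = Qs.
72 - 1P = 25 + 1P
72 - 25 = 1P + 1P
47 = 2P
P* = 47/2 = 47/2

47/2


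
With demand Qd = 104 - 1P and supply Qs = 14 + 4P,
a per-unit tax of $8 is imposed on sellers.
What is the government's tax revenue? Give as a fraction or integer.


With tax on sellers, new supply: Qs' = 14 + 4(P - 8)
= 4P - 18
New equilibrium quantity:
Q_new = 398/5
Tax revenue = tax * Q_new = 8 * 398/5 = 3184/5

3184/5


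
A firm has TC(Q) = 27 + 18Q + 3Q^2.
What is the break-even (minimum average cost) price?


AC(Q) = 27/Q + 18 + 3Q
To minimize: dAC/dQ = -27/Q^2 + 3 = 0
Q^2 = 27/3 = 9
Q* = 3
Min AC = 27/3 + 18 + 3*3
Min AC = 9 + 18 + 9 = 36

36


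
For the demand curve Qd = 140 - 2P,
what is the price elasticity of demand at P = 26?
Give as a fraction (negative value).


dQ/dP = -2
At P = 26: Q = 140 - 2*26 = 88
E = (dQ/dP)(P/Q) = (-2)(26/88) = -13/22

-13/22


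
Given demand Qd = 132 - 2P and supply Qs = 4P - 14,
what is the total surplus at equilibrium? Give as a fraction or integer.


Find equilibrium: 132 - 2P = 4P - 14
132 + 14 = 6P
P* = 146/6 = 73/3
Q* = 4*73/3 - 14 = 250/3
Inverse demand: P = 66 - Q/2, so P_max = 66
Inverse supply: P = 7/2 + Q/4, so P_min = 7/2
CS = (1/2) * 250/3 * (66 - 73/3) = 15625/9
PS = (1/2) * 250/3 * (73/3 - 7/2) = 15625/18
TS = CS + PS = 15625/9 + 15625/18 = 15625/6

15625/6


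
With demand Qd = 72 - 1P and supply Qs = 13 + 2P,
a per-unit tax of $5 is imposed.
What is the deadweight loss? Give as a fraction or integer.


Pre-tax equilibrium quantity: Q* = 157/3
Post-tax equilibrium quantity: Q_tax = 49
Reduction in quantity: Q* - Q_tax = 10/3
DWL = (1/2) * tax * (Q* - Q_tax)
DWL = (1/2) * 5 * 10/3 = 25/3

25/3


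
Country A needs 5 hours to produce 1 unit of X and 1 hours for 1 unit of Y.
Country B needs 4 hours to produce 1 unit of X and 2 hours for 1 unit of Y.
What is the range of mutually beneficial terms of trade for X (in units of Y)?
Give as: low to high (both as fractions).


Opportunity cost of X for Country A = hours_X / hours_Y = 5/1 = 5 units of Y
Opportunity cost of X for Country B = hours_X / hours_Y = 4/2 = 2 units of Y
Terms of trade must be between the two opportunity costs.
Range: 2 to 5

2 to 5


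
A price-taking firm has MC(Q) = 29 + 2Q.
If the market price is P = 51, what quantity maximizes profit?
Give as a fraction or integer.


In perfect competition, profit is maximized where P = MC.
51 = 29 + 2Q
22 = 2Q
Q* = 22/2 = 11

11


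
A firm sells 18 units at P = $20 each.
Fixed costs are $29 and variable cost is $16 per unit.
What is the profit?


Total Revenue = P * Q = 20 * 18 = $360
Total Cost = FC + VC*Q = 29 + 16*18 = $317
Profit = TR - TC = 360 - 317 = $43

$43


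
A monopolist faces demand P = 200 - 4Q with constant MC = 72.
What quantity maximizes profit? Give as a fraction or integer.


TR = P*Q = (200 - 4Q)Q = 200Q - 4Q^2
MR = dTR/dQ = 200 - 8Q
Set MR = MC:
200 - 8Q = 72
128 = 8Q
Q* = 128/8 = 16

16


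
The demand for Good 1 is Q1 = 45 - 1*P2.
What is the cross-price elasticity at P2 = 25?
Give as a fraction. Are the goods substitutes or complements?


dQ1/dP2 = -1
At P2 = 25: Q1 = 45 - 1*25 = 20
Exy = (dQ1/dP2)(P2/Q1) = -1 * 25 / 20 = -5/4
Since Exy < 0, the goods are complements.

-5/4 (complements)


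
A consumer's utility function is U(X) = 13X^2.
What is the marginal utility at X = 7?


MU = dU/dX = 13*2*X^(2-1)
MU = 26*X^1
At X = 7:
MU = 26 * 7^1
MU = 26 * 7 = 182

182


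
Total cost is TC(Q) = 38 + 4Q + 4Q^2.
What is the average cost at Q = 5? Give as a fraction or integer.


TC(5) = 38 + 4*5 + 4*5^2
TC(5) = 38 + 20 + 100 = 158
AC = TC/Q = 158/5 = 158/5

158/5


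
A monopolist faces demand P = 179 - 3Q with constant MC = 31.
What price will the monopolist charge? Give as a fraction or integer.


MR = 179 - 6Q
Set MR = MC: 179 - 6Q = 31
Q* = 74/3
Substitute into demand:
P* = 179 - 3*74/3 = 105

105


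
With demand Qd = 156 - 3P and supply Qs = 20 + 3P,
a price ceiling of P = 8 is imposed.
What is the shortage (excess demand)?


At P = 8:
Qd = 156 - 3*8 = 132
Qs = 20 + 3*8 = 44
Shortage = Qd - Qs = 132 - 44 = 88

88


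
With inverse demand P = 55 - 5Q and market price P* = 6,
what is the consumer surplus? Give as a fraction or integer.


Maximum willingness to pay (at Q=0): P_max = 55
Quantity demanded at P* = 6:
Q* = (55 - 6)/5 = 49/5
CS = (1/2) * Q* * (P_max - P*)
CS = (1/2) * 49/5 * (55 - 6)
CS = (1/2) * 49/5 * 49 = 2401/10

2401/10


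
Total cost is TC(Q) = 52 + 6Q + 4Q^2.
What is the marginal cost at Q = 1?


MC = dTC/dQ = 6 + 2*4*Q
At Q = 1:
MC = 6 + 8*1
MC = 6 + 8 = 14

14


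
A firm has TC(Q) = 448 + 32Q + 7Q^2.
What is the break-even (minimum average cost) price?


AC(Q) = 448/Q + 32 + 7Q
To minimize: dAC/dQ = -448/Q^2 + 7 = 0
Q^2 = 448/7 = 64
Q* = 8
Min AC = 448/8 + 32 + 7*8
Min AC = 56 + 32 + 56 = 144

144


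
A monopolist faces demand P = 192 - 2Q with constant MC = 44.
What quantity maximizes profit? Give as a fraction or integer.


TR = P*Q = (192 - 2Q)Q = 192Q - 2Q^2
MR = dTR/dQ = 192 - 4Q
Set MR = MC:
192 - 4Q = 44
148 = 4Q
Q* = 148/4 = 37

37


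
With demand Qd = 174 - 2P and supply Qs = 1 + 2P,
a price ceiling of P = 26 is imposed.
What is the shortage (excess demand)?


At P = 26:
Qd = 174 - 2*26 = 122
Qs = 1 + 2*26 = 53
Shortage = Qd - Qs = 122 - 53 = 69

69


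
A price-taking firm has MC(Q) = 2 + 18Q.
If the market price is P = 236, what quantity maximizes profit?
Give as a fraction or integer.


In perfect competition, profit is maximized where P = MC.
236 = 2 + 18Q
234 = 18Q
Q* = 234/18 = 13

13


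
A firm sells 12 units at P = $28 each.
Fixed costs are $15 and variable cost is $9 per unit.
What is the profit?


Total Revenue = P * Q = 28 * 12 = $336
Total Cost = FC + VC*Q = 15 + 9*12 = $123
Profit = TR - TC = 336 - 123 = $213

$213


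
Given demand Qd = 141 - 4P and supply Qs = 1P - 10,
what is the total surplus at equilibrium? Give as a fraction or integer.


Find equilibrium: 141 - 4P = 1P - 10
141 + 10 = 5P
P* = 151/5 = 151/5
Q* = 1*151/5 - 10 = 101/5
Inverse demand: P = 141/4 - Q/4, so P_max = 141/4
Inverse supply: P = 10 + Q/1, so P_min = 10
CS = (1/2) * 101/5 * (141/4 - 151/5) = 10201/200
PS = (1/2) * 101/5 * (151/5 - 10) = 10201/50
TS = CS + PS = 10201/200 + 10201/50 = 10201/40

10201/40


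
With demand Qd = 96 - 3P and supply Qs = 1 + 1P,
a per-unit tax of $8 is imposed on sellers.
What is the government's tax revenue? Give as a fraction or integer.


With tax on sellers, new supply: Qs' = 1 + 1(P - 8)
= 1P - 7
New equilibrium quantity:
Q_new = 75/4
Tax revenue = tax * Q_new = 8 * 75/4 = 150

150


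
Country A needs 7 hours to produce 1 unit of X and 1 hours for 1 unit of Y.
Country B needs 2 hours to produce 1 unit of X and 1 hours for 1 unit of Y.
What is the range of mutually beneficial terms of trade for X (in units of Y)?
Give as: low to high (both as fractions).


Opportunity cost of X for Country A = hours_X / hours_Y = 7/1 = 7 units of Y
Opportunity cost of X for Country B = hours_X / hours_Y = 2/1 = 2 units of Y
Terms of trade must be between the two opportunity costs.
Range: 2 to 7

2 to 7


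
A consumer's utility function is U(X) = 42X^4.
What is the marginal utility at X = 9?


MU = dU/dX = 42*4*X^(4-1)
MU = 168*X^3
At X = 9:
MU = 168 * 9^3
MU = 168 * 729 = 122472

122472


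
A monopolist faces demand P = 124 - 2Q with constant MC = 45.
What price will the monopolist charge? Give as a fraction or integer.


MR = 124 - 4Q
Set MR = MC: 124 - 4Q = 45
Q* = 79/4
Substitute into demand:
P* = 124 - 2*79/4 = 169/2

169/2


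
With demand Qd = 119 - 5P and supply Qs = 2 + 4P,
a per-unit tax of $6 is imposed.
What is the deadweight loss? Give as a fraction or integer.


Pre-tax equilibrium quantity: Q* = 54
Post-tax equilibrium quantity: Q_tax = 122/3
Reduction in quantity: Q* - Q_tax = 40/3
DWL = (1/2) * tax * (Q* - Q_tax)
DWL = (1/2) * 6 * 40/3 = 40

40


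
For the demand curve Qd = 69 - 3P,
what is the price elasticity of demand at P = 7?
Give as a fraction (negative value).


dQ/dP = -3
At P = 7: Q = 69 - 3*7 = 48
E = (dQ/dP)(P/Q) = (-3)(7/48) = -7/16

-7/16


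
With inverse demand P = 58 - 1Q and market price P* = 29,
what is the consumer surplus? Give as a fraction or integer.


Maximum willingness to pay (at Q=0): P_max = 58
Quantity demanded at P* = 29:
Q* = (58 - 29)/1 = 29
CS = (1/2) * Q* * (P_max - P*)
CS = (1/2) * 29 * (58 - 29)
CS = (1/2) * 29 * 29 = 841/2

841/2


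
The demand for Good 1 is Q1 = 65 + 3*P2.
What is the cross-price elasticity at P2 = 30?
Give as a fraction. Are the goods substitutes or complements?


dQ1/dP2 = 3
At P2 = 30: Q1 = 65 + 3*30 = 155
Exy = (dQ1/dP2)(P2/Q1) = 3 * 30 / 155 = 18/31
Since Exy > 0, the goods are substitutes.

18/31 (substitutes)


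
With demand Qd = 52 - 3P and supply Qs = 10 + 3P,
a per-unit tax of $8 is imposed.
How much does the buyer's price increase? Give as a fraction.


With a per-unit tax, the buyer's price increase depends on relative slopes.
Supply slope: d = 3, Demand slope: b = 3
Buyer's price increase = d * tax / (b + d)
= 3 * 8 / (3 + 3)
= 24 / 6 = 4

4


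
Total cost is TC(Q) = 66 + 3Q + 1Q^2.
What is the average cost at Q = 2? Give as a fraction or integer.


TC(2) = 66 + 3*2 + 1*2^2
TC(2) = 66 + 6 + 4 = 76
AC = TC/Q = 76/2 = 38

38


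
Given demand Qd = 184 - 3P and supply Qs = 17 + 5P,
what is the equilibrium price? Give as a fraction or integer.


At equilibrium, Qd = Qs.
184 - 3P = 17 + 5P
184 - 17 = 3P + 5P
167 = 8P
P* = 167/8 = 167/8

167/8


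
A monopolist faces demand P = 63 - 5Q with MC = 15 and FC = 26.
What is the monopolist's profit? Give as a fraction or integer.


MR = MC: 63 - 10Q = 15
Q* = 24/5
P* = 63 - 5*24/5 = 39
Profit = (P* - MC)*Q* - FC
= (39 - 15)*24/5 - 26
= 24*24/5 - 26
= 576/5 - 26 = 446/5

446/5


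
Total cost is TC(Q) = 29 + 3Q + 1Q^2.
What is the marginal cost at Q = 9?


MC = dTC/dQ = 3 + 2*1*Q
At Q = 9:
MC = 3 + 2*9
MC = 3 + 18 = 21

21


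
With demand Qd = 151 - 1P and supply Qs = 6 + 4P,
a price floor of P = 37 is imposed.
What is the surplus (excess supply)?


At P = 37:
Qd = 151 - 1*37 = 114
Qs = 6 + 4*37 = 154
Surplus = Qs - Qd = 154 - 114 = 40

40


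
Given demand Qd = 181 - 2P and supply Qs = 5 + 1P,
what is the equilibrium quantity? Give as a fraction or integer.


First find equilibrium price:
181 - 2P = 5 + 1P
P* = 176/3 = 176/3
Then substitute into demand:
Q* = 181 - 2 * 176/3 = 191/3

191/3


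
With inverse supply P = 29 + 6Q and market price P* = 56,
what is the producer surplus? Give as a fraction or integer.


Minimum supply price (at Q=0): P_min = 29
Quantity supplied at P* = 56:
Q* = (56 - 29)/6 = 9/2
PS = (1/2) * Q* * (P* - P_min)
PS = (1/2) * 9/2 * (56 - 29)
PS = (1/2) * 9/2 * 27 = 243/4

243/4


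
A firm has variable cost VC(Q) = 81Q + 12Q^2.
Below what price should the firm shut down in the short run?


AVC(Q) = VC(Q)/Q = 81 + 12Q
AVC is increasing in Q, so minimum AVC is at Q -> 0+.
Min AVC = 81
The firm should shut down if P < 81.

81


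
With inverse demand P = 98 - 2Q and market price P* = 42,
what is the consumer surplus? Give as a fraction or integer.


Maximum willingness to pay (at Q=0): P_max = 98
Quantity demanded at P* = 42:
Q* = (98 - 42)/2 = 28
CS = (1/2) * Q* * (P_max - P*)
CS = (1/2) * 28 * (98 - 42)
CS = (1/2) * 28 * 56 = 784

784


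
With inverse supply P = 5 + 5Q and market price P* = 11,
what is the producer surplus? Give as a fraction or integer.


Minimum supply price (at Q=0): P_min = 5
Quantity supplied at P* = 11:
Q* = (11 - 5)/5 = 6/5
PS = (1/2) * Q* * (P* - P_min)
PS = (1/2) * 6/5 * (11 - 5)
PS = (1/2) * 6/5 * 6 = 18/5

18/5


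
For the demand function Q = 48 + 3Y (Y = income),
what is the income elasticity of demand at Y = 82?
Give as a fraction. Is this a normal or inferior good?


dQ/dY = 3
At Y = 82: Q = 48 + 3*82 = 294
Ey = (dQ/dY)(Y/Q) = 3 * 82 / 294 = 41/49
Since Ey > 0, this is a normal good.

41/49 (normal good)


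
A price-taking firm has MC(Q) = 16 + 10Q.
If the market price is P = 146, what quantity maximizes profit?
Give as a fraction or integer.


In perfect competition, profit is maximized where P = MC.
146 = 16 + 10Q
130 = 10Q
Q* = 130/10 = 13

13


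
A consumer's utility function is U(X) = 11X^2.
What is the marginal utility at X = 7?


MU = dU/dX = 11*2*X^(2-1)
MU = 22*X^1
At X = 7:
MU = 22 * 7^1
MU = 22 * 7 = 154

154


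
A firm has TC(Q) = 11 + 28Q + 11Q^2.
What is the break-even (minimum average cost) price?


AC(Q) = 11/Q + 28 + 11Q
To minimize: dAC/dQ = -11/Q^2 + 11 = 0
Q^2 = 11/11 = 1
Q* = 1
Min AC = 11/1 + 28 + 11*1
Min AC = 11 + 28 + 11 = 50

50


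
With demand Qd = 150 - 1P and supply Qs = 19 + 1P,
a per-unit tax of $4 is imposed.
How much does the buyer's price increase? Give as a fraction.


With a per-unit tax, the buyer's price increase depends on relative slopes.
Supply slope: d = 1, Demand slope: b = 1
Buyer's price increase = d * tax / (b + d)
= 1 * 4 / (1 + 1)
= 4 / 2 = 2

2
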